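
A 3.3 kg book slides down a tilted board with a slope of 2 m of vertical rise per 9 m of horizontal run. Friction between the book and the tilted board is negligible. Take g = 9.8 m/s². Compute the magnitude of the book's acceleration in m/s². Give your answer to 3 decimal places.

2.126 m/s²

Resolving the weight along the incline: the component pulling the book down the slope is mg sin 12.53° = 3.3 × 9.8 × 0.2169 = 7.015 N, and the normal force is N = mg cos 12.53° = 3.3 × 9.8 × 0.9762 = 31.570 N.
With no friction the net force along the incline is 7.015 N, so a = g sin 12.53° = 7.015 / 3.3 = 2.1258 m/s².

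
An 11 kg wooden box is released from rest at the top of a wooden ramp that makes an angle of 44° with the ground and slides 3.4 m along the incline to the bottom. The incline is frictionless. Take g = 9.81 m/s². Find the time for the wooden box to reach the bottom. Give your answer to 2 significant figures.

The weight component along the incline is mg sin 44° = 74.961 N and the normal force is N = mg cos 44° = 77.624 N.
With no friction, a = g sin 44° = 6.8146 m/s².
Starting from rest, L = ½at², so t = √(2L/a) = √(2 × 3.4 / 6.8146) = 0.9989 s.

1.00 s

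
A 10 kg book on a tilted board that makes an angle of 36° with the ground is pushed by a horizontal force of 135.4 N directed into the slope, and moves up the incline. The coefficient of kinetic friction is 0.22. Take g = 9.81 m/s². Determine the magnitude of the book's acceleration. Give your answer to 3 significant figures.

1.69 m/s²

The horizontal push has components F cos 36° = 135.4 × 0.8090 = 109.539 N up the incline and F sin 36° = 135.4 × 0.5878 = 79.588 N pressing into the surface.
The normal force is therefore N = mg cos 36° + F sin 36° = 79.363 + 79.588 = 158.951 N, and kinetic friction down the slope is μN = 0.22 × 158.951 = 34.969 N.
Along the incline: F cos 36° − mg sin 36° − μN = ma, so 109.539 − 57.663 − 34.969 = 10 a, giving a = 1.6907 m/s².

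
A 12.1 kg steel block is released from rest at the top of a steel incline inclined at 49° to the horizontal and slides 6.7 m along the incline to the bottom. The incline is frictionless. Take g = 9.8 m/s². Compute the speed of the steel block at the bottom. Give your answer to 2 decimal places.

9.96 m/s

The weight component along the incline is mg sin 49° = 89.493 N and the normal force is N = mg cos 49° = 77.795 N.
With no friction, a = g sin 49° = 7.3962 m/s².
Starting from rest over a distance of 6.7 m, v² = 2aL = 2 × 7.3962 × 6.7 = 99.1091, so v = 9.9554 m/s.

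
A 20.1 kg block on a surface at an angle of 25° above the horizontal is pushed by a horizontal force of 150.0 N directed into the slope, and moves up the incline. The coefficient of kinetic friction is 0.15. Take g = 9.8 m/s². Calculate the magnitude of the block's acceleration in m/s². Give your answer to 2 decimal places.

The horizontal push has components F cos 25° = 150.0 × 0.9063 = 135.945 N up the incline and F sin 25° = 150.0 × 0.4226 = 63.390 N pressing into the surface.
The normal force is therefore N = mg cos 25° + F sin 25° = 178.523 + 63.390 = 241.913 N, and kinetic friction down the slope is μN = 0.15 × 241.913 = 36.287 N.
Along the incline: F cos 25° − mg sin 25° − μN = ma, so 135.945 − 83.244 − 36.287 = 20.1 a, giving a = 0.8166 m/s².

0.82 m/s²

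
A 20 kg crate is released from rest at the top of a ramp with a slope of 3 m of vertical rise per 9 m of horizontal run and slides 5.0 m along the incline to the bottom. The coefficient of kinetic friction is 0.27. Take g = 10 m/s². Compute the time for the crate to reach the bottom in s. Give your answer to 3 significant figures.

4.08 s

The weight component along the incline is mg sin 18.43° = 63.246 N and the normal force is N = mg cos 18.43° = 189.737 N.
Friction up the slope is f = μN = 0.27 × 189.737 = 51.229 N, so the net downslope force is 63.246 − 51.229 = 12.017 N and a = 12.017 / 20 = 0.6008 m/s².
Starting from rest, L = ½at², so t = √(2L/a) = √(2 × 5.0 / 0.6008) = 4.0798 s.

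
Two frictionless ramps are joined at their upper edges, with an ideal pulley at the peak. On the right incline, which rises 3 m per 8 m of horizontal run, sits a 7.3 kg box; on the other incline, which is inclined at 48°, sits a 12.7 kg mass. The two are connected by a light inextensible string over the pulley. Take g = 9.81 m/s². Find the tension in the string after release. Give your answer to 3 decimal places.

Resolve each weight along its own incline: the 7.3 kg mass has component 7.3 × 9.81 × sin 20.56° = 25.145 N down its slope, and the 12.7 kg mass has 12.7 × 9.81 × sin 48° = 92.586 N down its slope.
The 12.7 kg side's 92.586 N exceeds the other side's 25.145 N, so that mass slides down and the 7.3 kg mass slides up. Taking that direction as positive, Newton's second law for the whole system gives 92.586 − 25.145 = (7.3 + 12.7) a, so a = 67.441 / 20 = 3.3721 m/s².
For the 7.3 kg mass (up-slope positive): T − 25.145 = 7.3 × 3.3721, so T = 49.761 N.

49.761 N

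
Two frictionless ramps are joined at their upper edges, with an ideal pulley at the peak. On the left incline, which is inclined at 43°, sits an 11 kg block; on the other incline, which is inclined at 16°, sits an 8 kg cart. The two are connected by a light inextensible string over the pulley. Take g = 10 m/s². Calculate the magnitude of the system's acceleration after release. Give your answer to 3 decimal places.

Resolve each weight along its own incline: the 11 kg mass has component 11 × 10 × sin 43° = 75.020 N down its slope, and the 8 kg mass has 8 × 10 × sin 16° = 22.051 N down its slope.
The 11 kg side's 75.020 N exceeds the other side's 22.051 N, so that mass slides down and the 8 kg mass slides up. Taking that direction as positive, Newton's second law for the whole system gives 75.020 − 22.051 = (11 + 8) a, so a = 52.969 / 19 = 2.7878 m/s².

2.788 m/s²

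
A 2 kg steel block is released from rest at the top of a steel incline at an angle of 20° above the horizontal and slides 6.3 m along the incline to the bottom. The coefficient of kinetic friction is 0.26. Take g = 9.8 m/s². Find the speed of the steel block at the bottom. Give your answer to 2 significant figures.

The weight component along the incline is mg sin 20° = 6.704 N and the normal force is N = mg cos 20° = 18.418 N.
Friction up the slope is f = μN = 0.26 × 18.418 = 4.789 N, so the net downslope force is 6.704 − 4.789 = 1.915 N and a = 1.915 / 2 = 0.9575 m/s².
Starting from rest over a distance of 6.3 m, v² = 2aL = 2 × 0.9575 × 6.3 = 12.0645, so v = 3.4734 m/s.

3.5 m/s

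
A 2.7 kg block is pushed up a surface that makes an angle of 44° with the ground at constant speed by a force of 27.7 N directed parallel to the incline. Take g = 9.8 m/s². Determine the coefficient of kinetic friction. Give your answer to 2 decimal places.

At constant speed ΣF = 0 along the incline. The applied 27.7 N acts up the slope; the weight component mg sin 44° = 18.381 N and kinetic friction μN both act down the slope.
So 27.7 = 18.381 + μ × 19.034, giving μ = (27.7 − 18.381) / 19.034 = 0.4896.

0.49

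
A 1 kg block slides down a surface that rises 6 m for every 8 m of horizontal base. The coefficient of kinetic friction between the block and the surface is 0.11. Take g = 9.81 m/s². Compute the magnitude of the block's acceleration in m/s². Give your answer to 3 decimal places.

5.023 m/s²

Resolving the weight along the incline: the component pulling the block down the slope is mg sin 36.87° = 1 × 9.81 × 0.6000 = 5.886 N, and the normal force is N = mg cos 36.87° = 1 × 9.81 × 0.8000 = 7.848 N.
Kinetic friction acts up the slope with magnitude f = μN = 0.11 × 7.848 = 0.863 N.
Net force along the incline is 5.886 − 0.863 = 5.023 N, so a = 5.023 / 1 = 5.0230 m/s².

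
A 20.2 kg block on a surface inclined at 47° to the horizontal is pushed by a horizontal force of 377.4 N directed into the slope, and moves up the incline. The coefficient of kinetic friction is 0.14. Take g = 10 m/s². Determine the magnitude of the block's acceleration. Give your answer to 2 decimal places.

2.56 m/s²

The horizontal push has components F cos 47° = 377.4 × 0.6820 = 257.387 N up the incline and F sin 47° = 377.4 × 0.7314 = 276.030 N pressing into the surface.
The normal force is therefore N = mg cos 47° + F sin 47° = 137.764 + 276.030 = 413.794 N, and kinetic friction down the slope is μN = 0.14 × 413.794 = 57.931 N.
Along the incline: F cos 47° − mg sin 47° − μN = ma, so 257.387 − 147.743 − 57.931 = 20.2 a, giving a = 2.5600 m/s².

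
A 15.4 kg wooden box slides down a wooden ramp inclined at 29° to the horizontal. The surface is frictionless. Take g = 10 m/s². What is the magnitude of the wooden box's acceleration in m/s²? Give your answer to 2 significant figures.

Resolving the weight along the incline: the component pulling the wooden box down the slope is mg sin 29° = 15.4 × 10 × 0.4848 = 74.659 N, and the normal force is N = mg cos 29° = 15.4 × 10 × 0.8746 = 134.688 N.
With no friction the net force along the incline is 74.659 N, so a = g sin 29° = 74.659 / 15.4 = 4.8480 m/s².

4.8 m/s²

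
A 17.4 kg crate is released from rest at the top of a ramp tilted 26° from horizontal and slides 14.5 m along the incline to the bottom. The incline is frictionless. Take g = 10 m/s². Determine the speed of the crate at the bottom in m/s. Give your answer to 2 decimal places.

The weight component along the incline is mg sin 26° = 76.277 N and the normal force is N = mg cos 26° = 156.390 N.
With no friction, a = g sin 26° = 4.3837 m/s².
Starting from rest over a distance of 14.5 m, v² = 2aL = 2 × 4.3837 × 14.5 = 127.1273, so v = 11.2751 m/s.

11.28 m/s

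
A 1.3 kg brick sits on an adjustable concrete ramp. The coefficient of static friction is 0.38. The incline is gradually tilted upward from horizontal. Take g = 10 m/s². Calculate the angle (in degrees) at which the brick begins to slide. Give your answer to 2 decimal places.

20.81°

At the threshold of sliding, static friction is at its maximum μ_s N and exactly balances the weight component along the incline: mg sin θ = μ_s mg cos θ.
Hence tan θ = μ_s = 0.38, so θ = arctan(0.38) = 20.8068°.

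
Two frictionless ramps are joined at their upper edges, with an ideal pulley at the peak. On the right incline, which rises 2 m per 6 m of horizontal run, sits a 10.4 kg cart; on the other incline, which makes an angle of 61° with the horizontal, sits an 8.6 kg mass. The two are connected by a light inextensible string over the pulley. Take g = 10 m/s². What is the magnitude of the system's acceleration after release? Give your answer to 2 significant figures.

Resolve each weight along its own incline: the 10.4 kg mass has component 10.4 × 10 × sin 18.43° = 32.888 N down its slope, and the 8.6 kg mass has 8.6 × 10 × sin 61° = 75.217 N down its slope.
The 8.6 kg side's 75.217 N exceeds the other side's 32.888 N, so that mass slides down and the 10.4 kg mass slides up. Taking that direction as positive, Newton's second law for the whole system gives 75.217 − 32.888 = (10.4 + 8.6) a, so a = 42.329 / 19 = 2.2278 m/s².

2.2 m/s²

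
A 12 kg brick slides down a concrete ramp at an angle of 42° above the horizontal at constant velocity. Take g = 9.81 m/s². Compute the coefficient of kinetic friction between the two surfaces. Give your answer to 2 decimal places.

At constant velocity the net force along the incline is zero: mg sin 42° = μ mg cos 42°.
So μ = tan 42° = 0.6691 / 0.7431 = 0.9004.

0.90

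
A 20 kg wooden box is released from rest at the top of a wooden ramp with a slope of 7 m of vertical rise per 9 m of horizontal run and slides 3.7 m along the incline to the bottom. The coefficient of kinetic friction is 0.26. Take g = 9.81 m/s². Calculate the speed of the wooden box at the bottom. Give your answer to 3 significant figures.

The weight component along the incline is mg sin 37.87° = 120.455 N and the normal force is N = mg cos 37.87° = 154.871 N.
Friction up the slope is f = μN = 0.26 × 154.871 = 40.266 N, so the net downslope force is 120.455 − 40.266 = 80.189 N and a = 80.189 / 20 = 4.0094 m/s².
Starting from rest over a distance of 3.7 m, v² = 2aL = 2 × 4.0094 × 3.7 = 29.6696, so v = 5.4470 m/s.

5.45 m/s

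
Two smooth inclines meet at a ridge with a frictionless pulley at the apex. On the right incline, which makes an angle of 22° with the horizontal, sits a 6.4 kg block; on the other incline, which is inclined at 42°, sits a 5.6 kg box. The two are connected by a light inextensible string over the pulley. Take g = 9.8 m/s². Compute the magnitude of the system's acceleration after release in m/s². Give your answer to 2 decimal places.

1.10 m/s²

Resolve each weight along its own incline: the 6.4 kg mass has component 6.4 × 9.8 × sin 22° = 23.495 N down its slope, and the 5.6 kg mass has 5.6 × 9.8 × sin 42° = 36.722 N down its slope.
The 5.6 kg side's 36.722 N exceeds the other side's 23.495 N, so that mass slides down and the 6.4 kg mass slides up. Taking that direction as positive, Newton's second law for the whole system gives 36.722 − 23.495 = (6.4 + 5.6) a, so a = 13.227 / 12 = 1.1022 m/s².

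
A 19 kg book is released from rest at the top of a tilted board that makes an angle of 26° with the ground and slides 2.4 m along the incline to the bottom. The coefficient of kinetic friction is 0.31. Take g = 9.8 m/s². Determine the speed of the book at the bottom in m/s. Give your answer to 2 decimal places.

The weight component along the incline is mg sin 26° = 81.625 N and the normal force is N = mg cos 26° = 167.355 N.
Friction up the slope is f = μN = 0.31 × 167.355 = 51.880 N, so the net downslope force is 81.625 − 51.880 = 29.745 N and a = 29.745 / 19 = 1.5655 m/s².
Starting from rest over a distance of 2.4 m, v² = 2aL = 2 × 1.5655 × 2.4 = 7.5144, so v = 2.7412 m/s.

2.74 m/s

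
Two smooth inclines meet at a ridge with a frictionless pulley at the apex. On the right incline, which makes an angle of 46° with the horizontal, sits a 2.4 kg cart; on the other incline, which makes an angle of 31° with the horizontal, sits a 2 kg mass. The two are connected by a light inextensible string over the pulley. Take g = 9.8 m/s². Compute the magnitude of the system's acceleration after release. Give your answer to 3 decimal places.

1.551 m/s²

Resolve each weight along its own incline: the 2.4 kg mass has component 2.4 × 9.8 × sin 46° = 16.919 N down its slope, and the 2 kg mass has 2 × 9.8 × sin 31° = 10.095 N down its slope.
The 2.4 kg side's 16.919 N exceeds the other side's 10.095 N, so that mass slides down and the 2 kg mass slides up. Taking that direction as positive, Newton's second law for the whole system gives 16.919 − 10.095 = (2.4 + 2) a, so a = 6.824 / 4.4 = 1.5509 m/s².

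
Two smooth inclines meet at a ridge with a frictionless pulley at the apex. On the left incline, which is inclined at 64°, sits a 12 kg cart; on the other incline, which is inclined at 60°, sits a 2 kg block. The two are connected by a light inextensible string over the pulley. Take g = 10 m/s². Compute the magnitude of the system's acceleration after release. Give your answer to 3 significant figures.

6.47 m/s²

Resolve each weight along its own incline: the 12 kg mass has component 12 × 10 × sin 64° = 107.855 N down its slope, and the 2 kg mass has 2 × 10 × sin 60° = 17.321 N down its slope.
The 12 kg side's 107.855 N exceeds the other side's 17.321 N, so that mass slides down and the 2 kg mass slides up. Taking that direction as positive, Newton's second law for the whole system gives 107.855 − 17.321 = (12 + 2) a, so a = 90.534 / 14 = 6.4667 m/s².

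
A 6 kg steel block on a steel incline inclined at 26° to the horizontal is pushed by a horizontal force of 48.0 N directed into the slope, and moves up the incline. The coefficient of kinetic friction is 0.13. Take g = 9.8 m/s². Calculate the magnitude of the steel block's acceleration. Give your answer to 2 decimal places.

The horizontal push has components F cos 26° = 48.0 × 0.8988 = 43.142 N up the incline and F sin 26° = 48.0 × 0.4384 = 21.043 N pressing into the surface.
The normal force is therefore N = mg cos 26° + F sin 26° = 52.849 + 21.043 = 73.892 N, and kinetic friction down the slope is μN = 0.13 × 73.892 = 9.606 N.
Along the incline: F cos 26° − mg sin 26° − μN = ma, so 43.142 − 25.778 − 9.606 = 6 a, giving a = 1.2930 m/s².

1.29 m/s²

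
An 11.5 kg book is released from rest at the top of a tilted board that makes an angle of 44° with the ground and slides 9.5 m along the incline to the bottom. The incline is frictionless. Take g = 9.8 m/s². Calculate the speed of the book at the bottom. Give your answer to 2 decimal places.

The weight component along the incline is mg sin 44° = 78.288 N and the normal force is N = mg cos 44° = 81.070 N.
With no friction, a = g sin 44° = 6.8077 m/s².
Starting from rest over a distance of 9.5 m, v² = 2aL = 2 × 6.8077 × 9.5 = 129.3463, so v = 11.3731 m/s.

11.37 m/s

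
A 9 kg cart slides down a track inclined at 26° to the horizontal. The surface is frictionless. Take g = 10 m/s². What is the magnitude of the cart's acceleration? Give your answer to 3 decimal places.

Resolving the weight along the incline: the component pulling the cart down the slope is mg sin 26° = 9 × 10 × 0.4384 = 39.456 N, and the normal force is N = mg cos 26° = 9 × 10 × 0.8988 = 80.892 N.
With no friction the net force along the incline is 39.456 N, so a = g sin 26° = 39.456 / 9 = 4.3840 m/s².

4.384 m/s²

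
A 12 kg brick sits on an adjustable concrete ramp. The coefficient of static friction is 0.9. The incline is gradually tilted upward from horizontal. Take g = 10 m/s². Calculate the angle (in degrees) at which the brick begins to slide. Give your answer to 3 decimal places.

41.987°

At the threshold of sliding, static friction is at its maximum μ_s N and exactly balances the weight component along the incline: mg sin θ = μ_s mg cos θ.
Hence tan θ = μ_s = 0.9, so θ = arctan(0.9) = 41.9872°.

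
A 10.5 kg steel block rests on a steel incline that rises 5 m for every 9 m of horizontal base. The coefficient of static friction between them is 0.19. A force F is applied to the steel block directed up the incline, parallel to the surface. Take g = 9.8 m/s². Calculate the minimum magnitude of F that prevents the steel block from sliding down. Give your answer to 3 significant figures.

32.9 N

The normal force is N = mg cos 29.05° = 89.951 N. With F at its minimum the steel block is on the verge of sliding down, so static friction is at its maximum μ_s N = 0.19 × 89.951 = 17.091 N and acts up the slope.
Equilibrium along the incline: F + μ_s N = mg sin 29.05°, so F = 49.973 − 17.091 = 32.882 N.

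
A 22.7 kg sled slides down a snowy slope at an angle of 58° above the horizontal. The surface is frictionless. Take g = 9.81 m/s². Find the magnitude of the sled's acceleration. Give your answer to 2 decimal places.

Resolving the weight along the incline: the component pulling the sled down the slope is mg sin 58° = 22.7 × 9.81 × 0.8480 = 188.839 N, and the normal force is N = mg cos 58° = 22.7 × 9.81 × 0.5299 = 118.002 N.
With no friction the net force along the incline is 188.839 N, so a = g sin 58° = 188.839 / 22.7 = 8.3189 m/s².

8.32 m/s²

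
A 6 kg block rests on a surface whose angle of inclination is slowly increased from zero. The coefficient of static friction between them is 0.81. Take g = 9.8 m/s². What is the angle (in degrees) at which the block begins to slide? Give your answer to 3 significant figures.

At the threshold of sliding, static friction is at its maximum μ_s N and exactly balances the weight component along the incline: mg sin θ = μ_s mg cos θ.
Hence tan θ = μ_s = 0.81, so θ = arctan(0.81) = 39.0075°.

39.0°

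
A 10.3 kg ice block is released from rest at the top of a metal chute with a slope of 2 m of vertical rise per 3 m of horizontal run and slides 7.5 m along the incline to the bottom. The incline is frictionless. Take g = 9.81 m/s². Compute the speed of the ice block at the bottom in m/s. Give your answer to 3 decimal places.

The weight component along the incline is mg sin 33.69° = 56.049 N and the normal force is N = mg cos 33.69° = 84.073 N.
With no friction, a = g sin 33.69° = 5.4416 m/s².
Starting from rest over a distance of 7.5 m, v² = 2aL = 2 × 5.4416 × 7.5 = 81.6240, so v = 9.0346 m/s.

9.035 m/s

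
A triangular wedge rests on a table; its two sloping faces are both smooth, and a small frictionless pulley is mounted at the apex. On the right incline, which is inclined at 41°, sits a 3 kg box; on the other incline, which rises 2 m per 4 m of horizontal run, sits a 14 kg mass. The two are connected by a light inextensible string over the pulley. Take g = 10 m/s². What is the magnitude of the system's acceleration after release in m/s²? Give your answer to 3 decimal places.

Resolve each weight along its own incline: the 3 kg mass has component 3 × 10 × sin 41° = 19.682 N down its slope, and the 14 kg mass has 14 × 10 × sin 26.57° = 62.610 N down its slope.
The 14 kg side's 62.610 N exceeds the other side's 19.682 N, so that mass slides down and the 3 kg mass slides up. Taking that direction as positive, Newton's second law for the whole system gives 62.610 − 19.682 = (3 + 14) a, so a = 42.928 / 17 = 2.5252 m/s².

2.525 m/s²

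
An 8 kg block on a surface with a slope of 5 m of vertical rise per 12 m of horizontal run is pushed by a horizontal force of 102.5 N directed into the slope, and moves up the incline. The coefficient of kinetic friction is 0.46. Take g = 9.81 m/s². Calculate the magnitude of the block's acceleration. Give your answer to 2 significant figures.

The horizontal push has components F cos 22.62° = 102.5 × 0.9231 = 94.618 N up the incline and F sin 22.62° = 102.5 × 0.3846 = 39.422 N pressing into the surface.
The normal force is therefore N = mg cos 22.62° + F sin 22.62° = 72.445 + 39.422 = 111.867 N, and kinetic friction down the slope is μN = 0.46 × 111.867 = 51.459 N.
Along the incline: F cos 22.62° − mg sin 22.62° − μN = ma, so 94.618 − 30.183 − 51.459 = 8 a, giving a = 1.6220 m/s².

1.6 m/s²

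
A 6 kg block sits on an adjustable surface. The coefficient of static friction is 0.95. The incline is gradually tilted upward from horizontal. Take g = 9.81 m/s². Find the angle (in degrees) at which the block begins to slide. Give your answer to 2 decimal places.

At the threshold of sliding, static friction is at its maximum μ_s N and exactly balances the weight component along the incline: mg sin θ = μ_s mg cos θ.
Hence tan θ = μ_s = 0.95, so θ = arctan(0.95) = 43.5312°.

43.53°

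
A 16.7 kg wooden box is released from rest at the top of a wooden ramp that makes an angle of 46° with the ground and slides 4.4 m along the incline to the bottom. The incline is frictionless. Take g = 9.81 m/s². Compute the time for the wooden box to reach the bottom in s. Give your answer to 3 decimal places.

1.117 s

The weight component along the incline is mg sin 46° = 117.847 N and the normal force is N = mg cos 46° = 113.804 N.
With no friction, a = g sin 46° = 7.0567 m/s².
Starting from rest, L = ½at², so t = √(2L/a) = √(2 × 4.4 / 7.0567) = 1.1167 s.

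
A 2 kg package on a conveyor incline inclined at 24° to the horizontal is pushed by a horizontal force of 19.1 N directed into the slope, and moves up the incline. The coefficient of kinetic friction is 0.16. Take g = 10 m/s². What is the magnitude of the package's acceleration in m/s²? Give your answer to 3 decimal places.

2.574 m/s²

The horizontal push has components F cos 24° = 19.1 × 0.9135 = 17.448 N up the incline and F sin 24° = 19.1 × 0.4067 = 7.768 N pressing into the surface.
The normal force is therefore N = mg cos 24° + F sin 24° = 18.270 + 7.768 = 26.038 N, and kinetic friction down the slope is μN = 0.16 × 26.038 = 4.166 N.
Along the incline: F cos 24° − mg sin 24° − μN = ma, so 17.448 − 8.134 − 4.166 = 2 a, giving a = 2.5740 m/s².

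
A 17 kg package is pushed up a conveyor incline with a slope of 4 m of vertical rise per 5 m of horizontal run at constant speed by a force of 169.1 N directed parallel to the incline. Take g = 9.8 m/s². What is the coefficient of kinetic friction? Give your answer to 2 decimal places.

0.50

At constant speed ΣF = 0 along the incline. The applied 169.1 N acts up the slope; the weight component mg sin 38.66° = 104.074 N and kinetic friction μN both act down the slope.
So 169.1 = 104.074 + μ × 130.093, giving μ = (169.1 − 104.074) / 130.093 = 0.4998.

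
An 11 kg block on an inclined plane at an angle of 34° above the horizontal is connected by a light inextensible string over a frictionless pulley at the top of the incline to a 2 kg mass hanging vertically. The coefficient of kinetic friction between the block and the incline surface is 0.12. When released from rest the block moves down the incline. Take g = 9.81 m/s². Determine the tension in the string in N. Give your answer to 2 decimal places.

For the block on the incline: the weight component along the slope is m₁g sin 34° = 11 × 9.81 × 0.5592 = 60.343 N and the normal force is N = m₁g cos 34° = 89.461 N.
Kinetic friction opposes the block's motion down the incline: f = μN = 0.12 × 89.461 = 10.735 N acting up the slope.
Newton's second law for the block (down-slope positive): 60.343 − 10.735 − T = 11 a. For the hanging mass (upward positive): T − 2 × 9.81 = 2 a.
Adding the two equations eliminates T: 29.988 = 13 a, so a = 2.3068 m/s².
Then from the hanging mass's equation, T = 2 × (9.81 + 2.3068) = 24.234 N.

24.23 N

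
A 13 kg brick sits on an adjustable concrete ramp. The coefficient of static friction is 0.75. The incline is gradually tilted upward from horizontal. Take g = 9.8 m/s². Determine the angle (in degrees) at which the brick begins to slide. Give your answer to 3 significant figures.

36.9°

At the threshold of sliding, static friction is at its maximum μ_s N and exactly balances the weight component along the incline: mg sin θ = μ_s mg cos θ.
Hence tan θ = μ_s = 0.75, so θ = arctan(0.75) = 36.8699°.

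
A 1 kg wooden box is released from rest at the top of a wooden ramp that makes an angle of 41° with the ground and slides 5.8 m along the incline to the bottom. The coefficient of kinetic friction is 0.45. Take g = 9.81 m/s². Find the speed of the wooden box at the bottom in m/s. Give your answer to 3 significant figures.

6.00 m/s

The weight component along the incline is mg sin 41° = 6.436 N and the normal force is N = mg cos 41° = 7.404 N.
Friction up the slope is f = μN = 0.45 × 7.404 = 3.332 N, so the net downslope force is 6.436 − 3.332 = 3.104 N and a = 3.104 / 1 = 3.1040 m/s².
Starting from rest over a distance of 5.8 m, v² = 2aL = 2 × 3.1040 × 5.8 = 36.0064, so v = 6.0005 m/s.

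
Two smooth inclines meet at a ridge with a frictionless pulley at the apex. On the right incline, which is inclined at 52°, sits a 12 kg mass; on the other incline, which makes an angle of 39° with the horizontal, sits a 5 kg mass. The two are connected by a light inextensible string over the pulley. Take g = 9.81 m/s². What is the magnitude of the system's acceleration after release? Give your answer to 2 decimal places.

Resolve each weight along its own incline: the 12 kg mass has component 12 × 9.81 × sin 52° = 92.765 N down its slope, and the 5 kg mass has 5 × 9.81 × sin 39° = 30.868 N down its slope.
The 12 kg side's 92.765 N exceeds the other side's 30.868 N, so that mass slides down and the 5 kg mass slides up. Taking that direction as positive, Newton's second law for the whole system gives 92.765 − 30.868 = (12 + 5) a, so a = 61.897 / 17 = 3.6410 m/s².

3.64 m/s²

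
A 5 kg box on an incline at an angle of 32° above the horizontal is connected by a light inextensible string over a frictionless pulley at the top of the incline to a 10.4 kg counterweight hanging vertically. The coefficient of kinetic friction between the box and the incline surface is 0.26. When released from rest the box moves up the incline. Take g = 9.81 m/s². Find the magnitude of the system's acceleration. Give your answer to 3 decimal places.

4.235 m/s²

For the box on the incline: the weight component along the slope is m₁g sin 32° = 5 × 9.81 × 0.5299 = 25.992 N and the normal force is N = m₁g cos 32° = 41.597 N.
Kinetic friction opposes the box's motion up the incline: f = μN = 0.26 × 41.597 = 10.815 N acting down the slope.
Newton's second law for the box (up-slope positive): T − 25.992 − 10.815 = 5 a. For the hanging counterweight (downward positive): 10.4 × 9.81 − T = 10.4 a.
Adding the two equations eliminates T: 65.217 = 15.4 a, so a = 4.2349 m/s².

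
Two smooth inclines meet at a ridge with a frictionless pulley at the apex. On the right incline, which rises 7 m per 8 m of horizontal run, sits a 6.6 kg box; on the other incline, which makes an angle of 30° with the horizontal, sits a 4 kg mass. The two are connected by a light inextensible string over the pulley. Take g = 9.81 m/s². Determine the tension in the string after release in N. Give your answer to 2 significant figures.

Resolve each weight along its own incline: the 6.6 kg mass has component 6.6 × 9.81 × sin 41.19° = 42.636 N down its slope, and the 4 kg mass has 4 × 9.81 × sin 30° = 19.620 N down its slope.
The 6.6 kg side's 42.636 N exceeds the other side's 19.620 N, so that mass slides down and the 4 kg mass slides up. Taking that direction as positive, Newton's second law for the whole system gives 42.636 − 19.620 = (6.6 + 4) a, so a = 23.016 / 10.6 = 2.1713 m/s².
For the 4 kg mass (up-slope positive): T − 19.620 = 4 × 2.1713, so T = 28.305 N.

28 N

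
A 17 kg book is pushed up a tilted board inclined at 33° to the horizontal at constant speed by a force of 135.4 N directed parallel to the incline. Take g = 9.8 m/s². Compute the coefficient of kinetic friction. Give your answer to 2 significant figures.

At constant speed ΣF = 0 along the incline. The applied 135.4 N acts up the slope; the weight component mg sin 33° = 90.737 N and kinetic friction μN both act down the slope.
So 135.4 = 90.737 + μ × 139.723, giving μ = (135.4 − 90.737) / 139.723 = 0.3197.

0.32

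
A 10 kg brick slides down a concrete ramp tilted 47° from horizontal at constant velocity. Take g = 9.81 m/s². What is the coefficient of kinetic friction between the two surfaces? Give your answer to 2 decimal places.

1.07

At constant velocity the net force along the incline is zero: mg sin 47° = μ mg cos 47°.
So μ = tan 47° = 0.7314 / 0.6820 = 1.0724.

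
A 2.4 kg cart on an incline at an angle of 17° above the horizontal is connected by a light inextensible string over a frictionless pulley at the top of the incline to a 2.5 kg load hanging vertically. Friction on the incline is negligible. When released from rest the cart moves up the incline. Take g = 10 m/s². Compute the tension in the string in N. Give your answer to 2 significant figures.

For the cart on the incline: the weight component along the slope is m₁g sin 17° = 2.4 × 10 × 0.2924 = 7.018 N and the normal force is N = m₁g cos 17° = 22.951 N.
Newton's second law for the cart (up-slope positive): T − 7.018 = 2.4 a. For the hanging load (downward positive): 2.5 × 10 − T = 2.5 a.
Adding the two equations eliminates T: 17.982 = 4.9 a, so a = 3.6698 m/s².
Then from the hanging load's equation, T = 2.5 × (10 − 3.6698) = 15.825 N.

16 N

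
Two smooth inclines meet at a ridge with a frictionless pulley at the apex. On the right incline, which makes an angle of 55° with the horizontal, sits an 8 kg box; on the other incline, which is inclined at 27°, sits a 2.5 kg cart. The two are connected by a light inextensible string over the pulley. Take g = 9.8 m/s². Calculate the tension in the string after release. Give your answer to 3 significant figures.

23.8 N

Resolve each weight along its own incline: the 8 kg mass has component 8 × 9.8 × sin 55° = 64.222 N down its slope, and the 2.5 kg mass has 2.5 × 9.8 × sin 27° = 11.123 N down its slope.
The 8 kg side's 64.222 N exceeds the other side's 11.123 N, so that mass slides down and the 2.5 kg mass slides up. Taking that direction as positive, Newton's second law for the whole system gives 64.222 − 11.123 = (8 + 2.5) a, so a = 53.099 / 10.5 = 5.0570 m/s².
For the 2.5 kg mass (up-slope positive): T − 11.123 = 2.5 × 5.0570, so T = 23.766 N.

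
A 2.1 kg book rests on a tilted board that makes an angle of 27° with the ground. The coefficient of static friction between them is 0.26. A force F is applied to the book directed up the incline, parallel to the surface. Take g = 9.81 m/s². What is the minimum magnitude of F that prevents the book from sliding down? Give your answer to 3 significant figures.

The normal force is N = mg cos 27° = 18.356 N. With F at its minimum the book is on the verge of sliding down, so static friction is at its maximum μ_s N = 0.26 × 18.356 = 4.773 N and acts up the slope.
Equilibrium along the incline: F + μ_s N = mg sin 27°, so F = 9.353 − 4.773 = 4.580 N.

4.58 N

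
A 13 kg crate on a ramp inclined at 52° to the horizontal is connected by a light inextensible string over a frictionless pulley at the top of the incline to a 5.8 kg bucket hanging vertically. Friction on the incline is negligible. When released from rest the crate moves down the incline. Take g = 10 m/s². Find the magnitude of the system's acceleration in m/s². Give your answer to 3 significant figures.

For the crate on the incline: the weight component along the slope is m₁g sin 52° = 13 × 10 × 0.7880 = 102.440 N and the normal force is N = m₁g cos 52° = 80.036 N.
Newton's second law for the crate (down-slope positive): 102.440 − T = 13 a. For the hanging bucket (upward positive): T − 5.8 × 10 = 5.8 a.
Adding the two equations eliminates T: 44.440 = 18.8 a, so a = 2.3638 m/s².

2.36 m/s²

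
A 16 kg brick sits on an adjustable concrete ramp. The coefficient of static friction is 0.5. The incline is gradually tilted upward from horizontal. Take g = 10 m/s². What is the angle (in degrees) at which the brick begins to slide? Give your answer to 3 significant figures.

26.6°

At the threshold of sliding, static friction is at its maximum μ_s N and exactly balances the weight component along the incline: mg sin θ = μ_s mg cos θ.
Hence tan θ = μ_s = 0.5, so θ = arctan(0.5) = 26.5651°.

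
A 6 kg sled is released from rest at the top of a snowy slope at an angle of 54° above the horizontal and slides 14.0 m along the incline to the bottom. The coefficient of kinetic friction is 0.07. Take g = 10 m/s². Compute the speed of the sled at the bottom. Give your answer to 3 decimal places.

14.663 m/s

The weight component along the incline is mg sin 54° = 48.541 N and the normal force is N = mg cos 54° = 35.267 N.
Friction up the slope is f = μN = 0.07 × 35.267 = 2.469 N, so the net downslope force is 48.541 − 2.469 = 46.072 N and a = 46.072 / 6 = 7.6787 m/s².
Starting from rest over a distance of 14.0 m, v² = 2aL = 2 × 7.6787 × 14.0 = 215.0036, so v = 14.6630 m/s.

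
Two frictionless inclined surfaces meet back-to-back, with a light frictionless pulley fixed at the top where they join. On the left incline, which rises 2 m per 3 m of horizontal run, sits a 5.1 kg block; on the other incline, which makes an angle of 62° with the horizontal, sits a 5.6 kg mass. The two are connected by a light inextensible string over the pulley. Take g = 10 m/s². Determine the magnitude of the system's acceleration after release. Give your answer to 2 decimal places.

1.98 m/s²

Resolve each weight along its own incline: the 5.1 kg mass has component 5.1 × 10 × sin 33.69° = 28.290 N down its slope, and the 5.6 kg mass has 5.6 × 10 × sin 62° = 49.445 N down its slope.
The 5.6 kg side's 49.445 N exceeds the other side's 28.290 N, so that mass slides down and the 5.1 kg mass slides up. Taking that direction as positive, Newton's second law for the whole system gives 49.445 − 28.290 = (5.1 + 5.6) a, so a = 21.155 / 10.7 = 1.9771 m/s².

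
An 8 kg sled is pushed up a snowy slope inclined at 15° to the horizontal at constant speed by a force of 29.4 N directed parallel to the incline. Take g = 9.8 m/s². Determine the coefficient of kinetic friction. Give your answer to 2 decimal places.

At constant speed ΣF = 0 along the incline. The applied 29.4 N acts up the slope; the weight component mg sin 15° = 20.291 N and kinetic friction μN both act down the slope.
So 29.4 = 20.291 + μ × 75.729, giving μ = (29.4 − 20.291) / 75.729 = 0.1203.

0.12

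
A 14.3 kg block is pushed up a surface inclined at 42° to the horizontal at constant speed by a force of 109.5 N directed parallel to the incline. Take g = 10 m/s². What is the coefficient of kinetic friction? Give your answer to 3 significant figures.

0.130

At constant speed ΣF = 0 along the incline. The applied 109.5 N acts up the slope; the weight component mg sin 42° = 95.686 N and kinetic friction μN both act down the slope.
So 109.5 = 95.686 + μ × 106.270, giving μ = (109.5 − 95.686) / 106.270 = 0.1300.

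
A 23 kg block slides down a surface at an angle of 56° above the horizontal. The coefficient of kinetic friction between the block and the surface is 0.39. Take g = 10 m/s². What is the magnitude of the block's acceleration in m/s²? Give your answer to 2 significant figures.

Resolving the weight along the incline: the component pulling the block down the slope is mg sin 56° = 23 × 10 × 0.8290 = 190.670 N, and the normal force is N = mg cos 56° = 23 × 10 × 0.5592 = 128.616 N.
Kinetic friction acts up the slope with magnitude f = μN = 0.39 × 128.616 = 50.160 N.
Net force along the incline is 190.670 − 50.160 = 140.510 N, so a = 140.510 / 23 = 6.1091 m/s².

6.1 m/s²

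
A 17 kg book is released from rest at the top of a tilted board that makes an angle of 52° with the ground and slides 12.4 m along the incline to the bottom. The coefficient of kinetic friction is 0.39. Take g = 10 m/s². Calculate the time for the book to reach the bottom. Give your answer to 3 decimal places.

The weight component along the incline is mg sin 52° = 133.962 N and the normal force is N = mg cos 52° = 104.662 N.
Friction up the slope is f = μN = 0.39 × 104.662 = 40.818 N, so the net downslope force is 133.962 − 40.818 = 93.144 N and a = 93.144 / 17 = 5.4791 m/s².
Starting from rest, L = ½at², so t = √(2L/a) = √(2 × 12.4 / 5.4791) = 2.1275 s.

2.128 s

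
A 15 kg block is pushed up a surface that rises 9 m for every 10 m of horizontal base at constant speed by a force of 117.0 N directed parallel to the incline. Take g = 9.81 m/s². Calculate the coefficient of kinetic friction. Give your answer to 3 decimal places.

At constant speed ΣF = 0 along the incline. The applied 117.0 N acts up the slope; the weight component mg sin 41.99° = 98.438 N and kinetic friction μN both act down the slope.
So 117.0 = 98.438 + μ × 109.376, giving μ = (117.0 − 98.438) / 109.376 = 0.1697.

0.170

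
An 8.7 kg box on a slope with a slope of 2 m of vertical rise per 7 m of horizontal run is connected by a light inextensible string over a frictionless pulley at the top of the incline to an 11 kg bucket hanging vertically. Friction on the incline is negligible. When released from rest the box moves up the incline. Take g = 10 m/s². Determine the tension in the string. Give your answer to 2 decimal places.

61.92 N

For the box on the incline: the weight component along the slope is m₁g sin 15.95° = 8.7 × 10 × 0.2747 = 23.899 N and the normal force is N = m₁g cos 15.95° = 83.653 N.
Newton's second law for the box (up-slope positive): T − 23.899 = 8.7 a. For the hanging bucket (downward positive): 11 × 10 − T = 11 a.
Adding the two equations eliminates T: 86.101 = 19.7 a, so a = 4.3706 m/s².
Then from the hanging bucket's equation, T = 11 × (10 − 4.3706) = 61.923 N.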